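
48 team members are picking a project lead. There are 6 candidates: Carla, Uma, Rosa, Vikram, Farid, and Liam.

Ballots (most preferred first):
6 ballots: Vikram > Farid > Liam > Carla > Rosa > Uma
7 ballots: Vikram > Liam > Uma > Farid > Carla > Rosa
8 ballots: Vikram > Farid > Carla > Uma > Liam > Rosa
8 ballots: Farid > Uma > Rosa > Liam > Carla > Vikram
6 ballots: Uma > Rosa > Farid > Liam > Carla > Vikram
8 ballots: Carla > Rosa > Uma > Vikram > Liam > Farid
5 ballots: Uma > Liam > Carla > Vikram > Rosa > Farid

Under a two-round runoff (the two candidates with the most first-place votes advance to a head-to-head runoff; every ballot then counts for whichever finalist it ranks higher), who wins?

Round 1 first-place votes: Carla 8, Uma 11, Rosa 0, Vikram 21, Farid 8, Liam 0. Vikram and Uma advance.
Runoff: Vikram is ranked above Uma on 21 ballots, Uma above Vikram on 27.

Uma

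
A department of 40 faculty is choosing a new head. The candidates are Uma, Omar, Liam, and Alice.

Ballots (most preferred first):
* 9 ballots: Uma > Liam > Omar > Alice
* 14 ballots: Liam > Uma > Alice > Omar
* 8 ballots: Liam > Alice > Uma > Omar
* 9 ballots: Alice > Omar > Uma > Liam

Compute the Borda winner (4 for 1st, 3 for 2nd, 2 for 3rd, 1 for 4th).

Uma: 9×4 + 14×3 + 8×2 + 9×2 = 112
Omar: 9×2 + 14×1 + 8×1 + 9×3 = 67
Liam: 9×3 + 14×4 + 8×4 + 9×1 = 124
Alice: 9×1 + 14×2 + 8×3 + 9×4 = 97

Liam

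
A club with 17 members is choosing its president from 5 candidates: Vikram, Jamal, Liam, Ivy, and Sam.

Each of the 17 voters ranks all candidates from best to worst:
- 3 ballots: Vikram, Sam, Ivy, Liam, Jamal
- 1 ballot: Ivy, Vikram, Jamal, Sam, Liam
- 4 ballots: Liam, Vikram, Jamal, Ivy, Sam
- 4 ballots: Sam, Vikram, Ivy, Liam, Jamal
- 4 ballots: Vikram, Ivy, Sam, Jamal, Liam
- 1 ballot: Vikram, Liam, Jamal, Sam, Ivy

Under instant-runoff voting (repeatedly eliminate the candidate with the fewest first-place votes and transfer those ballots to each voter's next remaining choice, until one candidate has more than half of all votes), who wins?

Vikram

Round 1: Vikram 8, Jamal 0, Liam 4, Ivy 1, Sam 4. Jamal eliminated.
Round 2: Vikram 8, Liam 4, Ivy 1, Sam 4. Ivy eliminated.
Round 3: Vikram 9, Liam 4, Sam 4. Vikram has a majority (≥9).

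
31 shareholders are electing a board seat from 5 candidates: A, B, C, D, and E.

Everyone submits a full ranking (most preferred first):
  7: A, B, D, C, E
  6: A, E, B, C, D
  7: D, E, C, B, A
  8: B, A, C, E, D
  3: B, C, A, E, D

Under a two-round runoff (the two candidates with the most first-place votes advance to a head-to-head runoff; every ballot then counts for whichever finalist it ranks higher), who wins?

B

Round 1 first-place votes: A 13, B 11, C 0, D 7, E 0. A and B advance.
Runoff: A is ranked above B on 13 ballots, B above A on 18.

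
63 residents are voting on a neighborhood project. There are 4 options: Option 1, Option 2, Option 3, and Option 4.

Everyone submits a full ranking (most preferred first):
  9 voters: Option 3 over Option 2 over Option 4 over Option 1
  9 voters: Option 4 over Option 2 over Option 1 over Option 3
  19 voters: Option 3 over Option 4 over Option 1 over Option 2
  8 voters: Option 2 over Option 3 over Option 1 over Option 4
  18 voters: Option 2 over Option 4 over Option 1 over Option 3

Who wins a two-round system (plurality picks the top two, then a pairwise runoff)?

Option 2

Round 1 first-place votes: Option 1 0, Option 2 26, Option 3 28, Option 4 9. Option 3 and Option 2 advance.
Runoff: Option 3 is ranked above Option 2 on 28 ballots, Option 2 above Option 3 on 35.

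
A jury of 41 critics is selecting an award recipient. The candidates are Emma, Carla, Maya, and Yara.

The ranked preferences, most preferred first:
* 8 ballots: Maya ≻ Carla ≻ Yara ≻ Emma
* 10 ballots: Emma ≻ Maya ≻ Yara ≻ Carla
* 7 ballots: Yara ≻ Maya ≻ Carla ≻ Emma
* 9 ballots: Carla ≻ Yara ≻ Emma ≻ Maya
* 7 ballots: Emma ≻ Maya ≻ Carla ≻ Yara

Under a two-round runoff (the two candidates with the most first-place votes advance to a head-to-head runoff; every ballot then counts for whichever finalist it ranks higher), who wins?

Round 1 first-place votes: Emma 17, Carla 9, Maya 8, Yara 7. Emma and Carla advance.
Runoff: Emma is ranked above Carla on 17 ballots, Carla above Emma on 24.

Carla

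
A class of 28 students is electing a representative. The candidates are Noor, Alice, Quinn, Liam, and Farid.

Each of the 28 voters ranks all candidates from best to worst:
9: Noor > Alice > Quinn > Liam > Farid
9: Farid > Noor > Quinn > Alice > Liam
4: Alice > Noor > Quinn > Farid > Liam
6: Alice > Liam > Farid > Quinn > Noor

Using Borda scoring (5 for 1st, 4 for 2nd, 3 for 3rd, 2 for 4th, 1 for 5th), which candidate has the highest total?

Alice

Noor: 9×5 + 9×4 + 4×4 + 6×1 = 103
Alice: 9×4 + 9×2 + 4×5 + 6×5 = 104
Quinn: 9×3 + 9×3 + 4×3 + 6×2 = 78
Liam: 9×2 + 9×1 + 4×1 + 6×4 = 55
Farid: 9×1 + 9×5 + 4×2 + 6×3 = 80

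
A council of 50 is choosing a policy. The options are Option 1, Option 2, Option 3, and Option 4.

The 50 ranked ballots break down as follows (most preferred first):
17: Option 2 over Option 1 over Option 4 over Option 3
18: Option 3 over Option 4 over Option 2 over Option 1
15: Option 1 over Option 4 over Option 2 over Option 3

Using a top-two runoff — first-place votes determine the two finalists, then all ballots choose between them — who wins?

Option 2

Round 1 first-place votes: Option 1 15, Option 2 17, Option 3 18, Option 4 0. Option 3 and Option 2 advance.
Runoff: Option 3 is ranked above Option 2 on 18 ballots, Option 2 above Option 3 on 32.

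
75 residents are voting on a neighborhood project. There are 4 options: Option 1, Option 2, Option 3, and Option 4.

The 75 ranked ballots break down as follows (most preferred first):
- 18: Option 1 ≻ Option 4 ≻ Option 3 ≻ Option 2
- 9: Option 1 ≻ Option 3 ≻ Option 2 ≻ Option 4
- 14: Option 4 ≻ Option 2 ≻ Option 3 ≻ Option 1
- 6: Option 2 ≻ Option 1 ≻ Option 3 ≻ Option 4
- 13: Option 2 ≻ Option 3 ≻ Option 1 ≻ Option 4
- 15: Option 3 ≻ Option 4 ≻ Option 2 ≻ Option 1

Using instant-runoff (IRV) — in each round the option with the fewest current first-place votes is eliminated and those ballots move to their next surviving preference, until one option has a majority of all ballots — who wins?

Option 2

Round 1: Option 1 27, Option 2 19, Option 3 15, Option 4 14. Option 4 eliminated.
Round 2: Option 1 27, Option 2 33, Option 3 15. Option 3 eliminated.
Round 3: Option 1 27, Option 2 48. Option 2 has a majority (≥38).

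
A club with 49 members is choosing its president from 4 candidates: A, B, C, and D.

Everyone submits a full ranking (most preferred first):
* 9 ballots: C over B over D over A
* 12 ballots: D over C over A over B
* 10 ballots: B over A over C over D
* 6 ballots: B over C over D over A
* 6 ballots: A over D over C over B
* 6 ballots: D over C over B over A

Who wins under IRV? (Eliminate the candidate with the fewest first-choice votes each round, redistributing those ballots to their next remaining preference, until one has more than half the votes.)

Round 1: A 6, B 16, C 9, D 18. A eliminated.
Round 2: B 16, C 9, D 24. C eliminated.
Round 3: B 25, D 24. B has a majority (≥25).

B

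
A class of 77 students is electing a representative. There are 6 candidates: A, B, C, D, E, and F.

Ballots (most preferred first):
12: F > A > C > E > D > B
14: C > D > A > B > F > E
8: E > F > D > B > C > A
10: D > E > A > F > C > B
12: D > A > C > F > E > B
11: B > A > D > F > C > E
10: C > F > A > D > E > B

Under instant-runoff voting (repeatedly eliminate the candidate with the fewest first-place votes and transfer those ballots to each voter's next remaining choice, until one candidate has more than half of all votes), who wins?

Round 1: A 0, B 11, C 24, D 22, E 8, F 12. A eliminated.
Round 2: B 11, C 24, D 22, E 8, F 12. E eliminated.
Round 3: B 11, C 24, D 22, F 20. B eliminated.
Round 4: C 24, D 33, F 20. F eliminated.
Round 5: C 36, D 41. D has a majority (≥39).

D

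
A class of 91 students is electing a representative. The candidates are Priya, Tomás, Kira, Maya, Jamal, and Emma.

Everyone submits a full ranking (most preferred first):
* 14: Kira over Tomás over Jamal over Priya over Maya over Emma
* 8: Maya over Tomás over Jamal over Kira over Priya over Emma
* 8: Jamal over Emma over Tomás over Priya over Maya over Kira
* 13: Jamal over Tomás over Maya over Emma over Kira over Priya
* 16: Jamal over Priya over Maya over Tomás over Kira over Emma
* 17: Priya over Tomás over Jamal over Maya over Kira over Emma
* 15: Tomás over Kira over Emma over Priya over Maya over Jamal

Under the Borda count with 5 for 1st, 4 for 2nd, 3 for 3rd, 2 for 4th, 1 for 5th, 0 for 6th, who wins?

Priya: 14×2 + 8×1 + 8×2 + 13×0 + 16×4 + 17×5 + 15×2 = 231
Tomás: 14×4 + 8×4 + 8×3 + 13×4 + 16×2 + 17×4 + 15×5 = 339
Kira: 14×5 + 8×2 + 8×0 + 13×1 + 16×1 + 17×1 + 15×4 = 192
Maya: 14×1 + 8×5 + 8×1 + 13×3 + 16×3 + 17×2 + 15×1 = 198
Jamal: 14×3 + 8×3 + 8×5 + 13×5 + 16×5 + 17×3 + 15×0 = 302
Emma: 14×0 + 8×0 + 8×4 + 13×2 + 16×0 + 17×0 + 15×3 = 103

Tomás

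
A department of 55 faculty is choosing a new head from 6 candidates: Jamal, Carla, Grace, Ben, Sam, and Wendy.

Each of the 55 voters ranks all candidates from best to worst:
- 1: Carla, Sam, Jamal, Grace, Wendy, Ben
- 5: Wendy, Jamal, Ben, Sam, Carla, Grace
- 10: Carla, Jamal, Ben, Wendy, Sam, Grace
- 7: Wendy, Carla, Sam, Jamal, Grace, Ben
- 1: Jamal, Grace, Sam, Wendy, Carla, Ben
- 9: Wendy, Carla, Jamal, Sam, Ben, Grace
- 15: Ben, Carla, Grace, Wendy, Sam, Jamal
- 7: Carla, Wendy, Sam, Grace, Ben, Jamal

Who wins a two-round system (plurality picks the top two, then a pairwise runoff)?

Round 1 first-place votes: Jamal 1, Carla 18, Grace 0, Ben 15, Sam 0, Wendy 21. Wendy and Carla advance.
Runoff: Wendy is ranked above Carla on 22 ballots, Carla above Wendy on 33.

Carla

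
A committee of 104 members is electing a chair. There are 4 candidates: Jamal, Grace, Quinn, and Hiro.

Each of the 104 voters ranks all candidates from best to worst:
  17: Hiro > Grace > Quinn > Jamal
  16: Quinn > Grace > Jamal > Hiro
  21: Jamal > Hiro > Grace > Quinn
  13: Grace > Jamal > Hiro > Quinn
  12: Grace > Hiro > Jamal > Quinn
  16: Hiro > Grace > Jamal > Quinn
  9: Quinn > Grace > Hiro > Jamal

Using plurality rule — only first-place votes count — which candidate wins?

Hiro

First-place votes: Jamal 21, Grace 25, Quinn 25, Hiro 33.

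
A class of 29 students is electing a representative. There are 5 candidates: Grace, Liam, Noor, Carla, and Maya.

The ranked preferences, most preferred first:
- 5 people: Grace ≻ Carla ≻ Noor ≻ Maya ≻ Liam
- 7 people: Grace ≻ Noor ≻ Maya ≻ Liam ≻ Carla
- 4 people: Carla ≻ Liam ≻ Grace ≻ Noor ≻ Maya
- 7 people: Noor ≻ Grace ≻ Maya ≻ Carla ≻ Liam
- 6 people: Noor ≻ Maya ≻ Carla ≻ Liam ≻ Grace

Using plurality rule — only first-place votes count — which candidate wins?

Noor

First-place votes: Grace 12, Liam 0, Noor 13, Carla 4, Maya 0.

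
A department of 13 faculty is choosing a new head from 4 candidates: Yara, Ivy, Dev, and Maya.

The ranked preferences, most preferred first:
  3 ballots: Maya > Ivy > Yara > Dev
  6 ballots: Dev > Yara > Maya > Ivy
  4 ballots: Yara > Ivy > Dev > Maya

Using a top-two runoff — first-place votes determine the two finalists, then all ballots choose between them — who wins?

Round 1 first-place votes: Yara 4, Ivy 0, Dev 6, Maya 3. Dev and Yara advance.
Runoff: Dev is ranked above Yara on 6 ballots, Yara above Dev on 7.

Yara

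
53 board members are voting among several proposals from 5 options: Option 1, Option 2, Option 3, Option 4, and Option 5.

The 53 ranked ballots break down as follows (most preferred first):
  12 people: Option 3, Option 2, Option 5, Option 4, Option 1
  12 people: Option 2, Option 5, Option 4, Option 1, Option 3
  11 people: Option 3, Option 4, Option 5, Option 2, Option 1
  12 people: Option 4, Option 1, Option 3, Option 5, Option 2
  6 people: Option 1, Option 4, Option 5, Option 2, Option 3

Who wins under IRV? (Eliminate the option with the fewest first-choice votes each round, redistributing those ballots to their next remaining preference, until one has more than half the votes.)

Option 4

Round 1: Option 1 6, Option 2 12, Option 3 23, Option 4 12, Option 5 0. Option 5 eliminated.
Round 2: Option 1 6, Option 2 12, Option 3 23, Option 4 12. Option 1 eliminated.
Round 3: Option 2 12, Option 3 23, Option 4 18. Option 2 eliminated.
Round 4: Option 3 23, Option 4 30. Option 4 has a majority (≥27).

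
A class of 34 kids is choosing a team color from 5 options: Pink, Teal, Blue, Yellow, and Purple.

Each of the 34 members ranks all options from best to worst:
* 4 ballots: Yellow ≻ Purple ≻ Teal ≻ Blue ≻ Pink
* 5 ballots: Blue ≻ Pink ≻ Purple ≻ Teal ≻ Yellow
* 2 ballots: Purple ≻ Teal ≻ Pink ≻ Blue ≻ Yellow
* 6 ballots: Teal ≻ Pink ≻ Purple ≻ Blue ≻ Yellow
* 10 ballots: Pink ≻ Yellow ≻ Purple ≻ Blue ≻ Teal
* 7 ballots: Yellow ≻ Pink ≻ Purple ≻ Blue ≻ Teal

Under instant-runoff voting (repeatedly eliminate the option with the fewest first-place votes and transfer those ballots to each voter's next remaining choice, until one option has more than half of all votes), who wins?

Pink

Round 1: Pink 10, Teal 6, Blue 5, Yellow 11, Purple 2. Purple eliminated.
Round 2: Pink 10, Teal 8, Blue 5, Yellow 11. Blue eliminated.
Round 3: Pink 15, Teal 8, Yellow 11. Teal eliminated.
Round 4: Pink 23, Yellow 11. Pink has a majority (≥18).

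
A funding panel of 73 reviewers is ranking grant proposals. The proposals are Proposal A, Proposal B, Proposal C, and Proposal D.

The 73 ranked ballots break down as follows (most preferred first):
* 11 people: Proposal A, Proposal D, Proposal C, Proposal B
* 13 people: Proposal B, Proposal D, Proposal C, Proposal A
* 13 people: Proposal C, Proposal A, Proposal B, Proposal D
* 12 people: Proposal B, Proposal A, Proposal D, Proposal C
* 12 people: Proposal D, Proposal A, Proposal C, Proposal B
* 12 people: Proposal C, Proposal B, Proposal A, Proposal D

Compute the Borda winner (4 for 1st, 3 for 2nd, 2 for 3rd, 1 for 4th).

Proposal A: 11×4 + 13×1 + 13×3 + 12×3 + 12×3 + 12×2 = 192
Proposal B: 11×1 + 13×4 + 13×2 + 12×4 + 12×1 + 12×3 = 185
Proposal C: 11×2 + 13×2 + 13×4 + 12×1 + 12×2 + 12×4 = 184
Proposal D: 11×3 + 13×3 + 13×1 + 12×2 + 12×4 + 12×1 = 169

Proposal A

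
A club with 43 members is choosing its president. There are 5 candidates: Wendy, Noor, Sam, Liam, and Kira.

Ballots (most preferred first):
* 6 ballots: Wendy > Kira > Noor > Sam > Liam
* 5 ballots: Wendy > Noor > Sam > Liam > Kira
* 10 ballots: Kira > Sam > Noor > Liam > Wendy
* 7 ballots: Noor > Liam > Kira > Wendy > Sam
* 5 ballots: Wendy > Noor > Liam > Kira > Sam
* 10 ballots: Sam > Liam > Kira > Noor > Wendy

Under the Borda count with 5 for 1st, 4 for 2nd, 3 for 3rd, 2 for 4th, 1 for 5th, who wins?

Wendy: 6×5 + 5×5 + 10×1 + 7×2 + 5×5 + 10×1 = 114
Noor: 6×3 + 5×4 + 10×3 + 7×5 + 5×4 + 10×2 = 143
Sam: 6×2 + 5×3 + 10×4 + 7×1 + 5×1 + 10×5 = 129
Liam: 6×1 + 5×2 + 10×2 + 7×4 + 5×3 + 10×4 = 119
Kira: 6×4 + 5×1 + 10×5 + 7×3 + 5×2 + 10×3 = 140

Noor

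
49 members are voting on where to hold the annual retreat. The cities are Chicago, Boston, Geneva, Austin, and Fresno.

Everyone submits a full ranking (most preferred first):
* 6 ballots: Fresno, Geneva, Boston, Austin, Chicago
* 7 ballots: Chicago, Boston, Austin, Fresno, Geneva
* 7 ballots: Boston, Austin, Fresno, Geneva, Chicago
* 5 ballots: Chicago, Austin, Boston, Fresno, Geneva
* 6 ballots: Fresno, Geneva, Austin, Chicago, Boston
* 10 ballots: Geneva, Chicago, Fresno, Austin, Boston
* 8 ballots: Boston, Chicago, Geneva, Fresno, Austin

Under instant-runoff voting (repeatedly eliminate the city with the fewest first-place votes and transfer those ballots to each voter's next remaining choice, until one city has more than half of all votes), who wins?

Chicago

Round 1: Chicago 12, Boston 15, Geneva 10, Austin 0, Fresno 12. Austin eliminated.
Round 2: Chicago 12, Boston 15, Geneva 10, Fresno 12. Geneva eliminated.
Round 3: Chicago 22, Boston 15, Fresno 12. Fresno eliminated.
Round 4: Chicago 28, Boston 21. Chicago has a majority (≥25).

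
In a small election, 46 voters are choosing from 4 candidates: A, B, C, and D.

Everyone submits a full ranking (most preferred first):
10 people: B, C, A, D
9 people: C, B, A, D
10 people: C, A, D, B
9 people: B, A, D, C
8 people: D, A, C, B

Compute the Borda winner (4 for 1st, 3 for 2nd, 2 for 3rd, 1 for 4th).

A: 10×2 + 9×2 + 10×3 + 9×3 + 8×3 = 119
B: 10×4 + 9×3 + 10×1 + 9×4 + 8×1 = 121
C: 10×3 + 9×4 + 10×4 + 9×1 + 8×2 = 131
D: 10×1 + 9×1 + 10×2 + 9×2 + 8×4 = 89

C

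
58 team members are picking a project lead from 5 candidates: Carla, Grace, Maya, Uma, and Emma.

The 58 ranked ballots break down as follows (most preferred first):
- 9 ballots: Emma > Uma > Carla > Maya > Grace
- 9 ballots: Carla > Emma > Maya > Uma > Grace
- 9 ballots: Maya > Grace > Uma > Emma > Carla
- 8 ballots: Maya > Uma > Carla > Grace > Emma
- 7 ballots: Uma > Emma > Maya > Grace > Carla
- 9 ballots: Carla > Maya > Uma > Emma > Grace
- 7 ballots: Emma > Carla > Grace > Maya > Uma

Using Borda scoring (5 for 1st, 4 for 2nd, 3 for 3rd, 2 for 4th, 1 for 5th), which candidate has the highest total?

Carla: 9×3 + 9×5 + 9×1 + 8×3 + 7×1 + 9×5 + 7×4 = 185
Grace: 9×1 + 9×1 + 9×4 + 8×2 + 7×2 + 9×1 + 7×3 = 114
Maya: 9×2 + 9×3 + 9×5 + 8×5 + 7×3 + 9×4 + 7×2 = 201
Uma: 9×4 + 9×2 + 9×3 + 8×4 + 7×5 + 9×3 + 7×1 = 182
Emma: 9×5 + 9×4 + 9×2 + 8×1 + 7×4 + 9×2 + 7×5 = 188

Maya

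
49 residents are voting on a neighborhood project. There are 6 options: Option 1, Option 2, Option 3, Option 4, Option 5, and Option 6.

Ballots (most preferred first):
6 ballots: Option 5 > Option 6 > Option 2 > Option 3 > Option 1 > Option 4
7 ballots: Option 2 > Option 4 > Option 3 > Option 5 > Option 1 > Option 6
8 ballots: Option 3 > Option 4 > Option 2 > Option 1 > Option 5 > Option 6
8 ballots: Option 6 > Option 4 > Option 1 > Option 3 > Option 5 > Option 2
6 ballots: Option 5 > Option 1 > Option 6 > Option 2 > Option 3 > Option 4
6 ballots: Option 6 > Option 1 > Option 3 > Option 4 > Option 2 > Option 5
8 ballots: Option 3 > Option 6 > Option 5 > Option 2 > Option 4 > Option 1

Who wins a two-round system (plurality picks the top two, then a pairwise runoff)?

Round 1 first-place votes: Option 1 0, Option 2 7, Option 3 16, Option 4 0, Option 5 12, Option 6 14. Option 3 and Option 6 advance.
Runoff: Option 3 is ranked above Option 6 on 23 ballots, Option 6 above Option 3 on 26.

Option 6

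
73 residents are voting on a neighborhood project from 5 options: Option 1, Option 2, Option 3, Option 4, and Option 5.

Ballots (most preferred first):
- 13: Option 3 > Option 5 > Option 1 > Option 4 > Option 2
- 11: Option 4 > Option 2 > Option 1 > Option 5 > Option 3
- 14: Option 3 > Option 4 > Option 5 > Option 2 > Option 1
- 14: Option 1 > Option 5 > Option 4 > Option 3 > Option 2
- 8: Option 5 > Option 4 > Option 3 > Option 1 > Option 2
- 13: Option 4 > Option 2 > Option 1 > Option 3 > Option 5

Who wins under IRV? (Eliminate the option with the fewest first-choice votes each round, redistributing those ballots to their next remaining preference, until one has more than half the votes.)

Option 4

Round 1: Option 1 14, Option 2 0, Option 3 27, Option 4 24, Option 5 8. Option 2 eliminated.
Round 2: Option 1 14, Option 3 27, Option 4 24, Option 5 8. Option 5 eliminated.
Round 3: Option 1 14, Option 3 27, Option 4 32. Option 1 eliminated.
Round 4: Option 3 27, Option 4 46. Option 4 has a majority (≥37).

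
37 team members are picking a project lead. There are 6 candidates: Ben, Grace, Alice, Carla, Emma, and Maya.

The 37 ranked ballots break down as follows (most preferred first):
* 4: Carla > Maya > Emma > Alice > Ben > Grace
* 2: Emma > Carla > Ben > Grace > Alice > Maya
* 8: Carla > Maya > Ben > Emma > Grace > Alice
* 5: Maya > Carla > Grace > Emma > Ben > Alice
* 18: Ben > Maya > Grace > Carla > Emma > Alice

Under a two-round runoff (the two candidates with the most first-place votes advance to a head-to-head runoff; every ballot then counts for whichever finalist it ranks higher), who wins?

Round 1 first-place votes: Ben 18, Grace 0, Alice 0, Carla 12, Emma 2, Maya 5. Ben and Carla advance.
Runoff: Ben is ranked above Carla on 18 ballots, Carla above Ben on 19.

Carla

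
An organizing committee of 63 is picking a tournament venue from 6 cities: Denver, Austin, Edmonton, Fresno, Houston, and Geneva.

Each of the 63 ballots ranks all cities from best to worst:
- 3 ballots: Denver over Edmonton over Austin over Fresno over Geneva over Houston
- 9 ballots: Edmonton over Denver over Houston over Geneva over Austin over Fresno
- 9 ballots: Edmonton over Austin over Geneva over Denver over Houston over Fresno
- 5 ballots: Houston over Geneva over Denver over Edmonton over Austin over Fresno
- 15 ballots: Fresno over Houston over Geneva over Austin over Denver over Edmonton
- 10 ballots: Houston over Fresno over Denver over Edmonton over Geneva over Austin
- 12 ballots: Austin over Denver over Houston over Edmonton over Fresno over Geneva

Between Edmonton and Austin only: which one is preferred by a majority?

Edmonton

Edmonton is ranked above Austin on 36 ballots; Austin above Edmonton on 27.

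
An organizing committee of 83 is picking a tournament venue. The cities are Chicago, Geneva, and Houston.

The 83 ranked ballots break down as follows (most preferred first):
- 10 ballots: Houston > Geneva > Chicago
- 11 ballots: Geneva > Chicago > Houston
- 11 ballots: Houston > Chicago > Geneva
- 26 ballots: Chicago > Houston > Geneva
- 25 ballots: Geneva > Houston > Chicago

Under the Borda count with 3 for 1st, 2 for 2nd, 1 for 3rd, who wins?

Houston

Chicago: 10×1 + 11×2 + 11×2 + 26×3 + 25×1 = 157
Geneva: 10×2 + 11×3 + 11×1 + 26×1 + 25×3 = 165
Houston: 10×3 + 11×1 + 11×3 + 26×2 + 25×2 = 176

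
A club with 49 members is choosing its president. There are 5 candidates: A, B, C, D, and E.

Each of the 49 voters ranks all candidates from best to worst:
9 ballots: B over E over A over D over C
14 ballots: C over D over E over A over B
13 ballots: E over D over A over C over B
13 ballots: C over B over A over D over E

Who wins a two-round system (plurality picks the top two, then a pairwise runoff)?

C

Round 1 first-place votes: A 0, B 9, C 27, D 0, E 13. C and E advance.
Runoff: C is ranked above E on 27 ballots, E above C on 22.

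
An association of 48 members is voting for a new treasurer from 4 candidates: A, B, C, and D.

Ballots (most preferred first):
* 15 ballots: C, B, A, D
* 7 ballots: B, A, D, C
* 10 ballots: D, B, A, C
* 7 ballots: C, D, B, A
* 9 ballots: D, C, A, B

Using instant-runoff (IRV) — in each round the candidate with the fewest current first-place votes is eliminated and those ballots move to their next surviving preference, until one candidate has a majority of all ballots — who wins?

D

Round 1: A 0, B 7, C 22, D 19. A eliminated.
Round 2: B 7, C 22, D 19. B eliminated.
Round 3: C 22, D 26. D has a majority (≥25).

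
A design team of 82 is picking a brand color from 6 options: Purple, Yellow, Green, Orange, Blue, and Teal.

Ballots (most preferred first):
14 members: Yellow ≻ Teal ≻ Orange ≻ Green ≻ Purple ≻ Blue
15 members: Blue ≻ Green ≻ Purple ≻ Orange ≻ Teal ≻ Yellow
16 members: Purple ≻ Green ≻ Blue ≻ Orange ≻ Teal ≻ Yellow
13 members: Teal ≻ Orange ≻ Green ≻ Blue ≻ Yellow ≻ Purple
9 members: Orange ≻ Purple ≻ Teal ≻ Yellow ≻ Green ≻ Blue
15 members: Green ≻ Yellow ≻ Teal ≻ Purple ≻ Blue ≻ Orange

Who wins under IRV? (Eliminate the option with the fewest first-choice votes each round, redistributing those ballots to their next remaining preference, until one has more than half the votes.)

Round 1: Purple 16, Yellow 14, Green 15, Orange 9, Blue 15, Teal 13. Orange eliminated.
Round 2: Purple 25, Yellow 14, Green 15, Blue 15, Teal 13. Teal eliminated.
Round 3: Purple 25, Yellow 14, Green 28, Blue 15. Yellow eliminated.
Round 4: Purple 25, Green 42, Blue 15. Green has a majority (≥42).

Green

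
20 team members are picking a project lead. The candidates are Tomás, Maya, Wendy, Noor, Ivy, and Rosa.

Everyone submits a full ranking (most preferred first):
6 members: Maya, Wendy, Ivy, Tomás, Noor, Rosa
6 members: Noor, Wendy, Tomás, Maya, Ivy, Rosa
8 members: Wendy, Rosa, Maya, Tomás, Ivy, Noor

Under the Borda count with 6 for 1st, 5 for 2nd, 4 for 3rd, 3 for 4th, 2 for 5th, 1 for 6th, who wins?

Wendy

Tomás: 6×3 + 6×4 + 8×3 = 66
Maya: 6×6 + 6×3 + 8×4 = 86
Wendy: 6×5 + 6×5 + 8×6 = 108
Noor: 6×2 + 6×6 + 8×1 = 56
Ivy: 6×4 + 6×2 + 8×2 = 52
Rosa: 6×1 + 6×1 + 8×5 = 52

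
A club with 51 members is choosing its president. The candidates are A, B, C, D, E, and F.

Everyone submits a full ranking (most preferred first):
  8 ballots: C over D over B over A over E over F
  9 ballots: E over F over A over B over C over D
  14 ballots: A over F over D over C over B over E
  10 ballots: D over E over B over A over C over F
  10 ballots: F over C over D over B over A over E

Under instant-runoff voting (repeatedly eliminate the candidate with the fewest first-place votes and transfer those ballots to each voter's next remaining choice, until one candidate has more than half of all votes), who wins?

Round 1: A 14, B 0, C 8, D 10, E 9, F 10. B eliminated.
Round 2: A 14, C 8, D 10, E 9, F 10. C eliminated.
Round 3: A 14, D 18, E 9, F 10. E eliminated.
Round 4: A 14, D 18, F 19. A eliminated.
Round 5: D 18, F 33. F has a majority (≥26).

F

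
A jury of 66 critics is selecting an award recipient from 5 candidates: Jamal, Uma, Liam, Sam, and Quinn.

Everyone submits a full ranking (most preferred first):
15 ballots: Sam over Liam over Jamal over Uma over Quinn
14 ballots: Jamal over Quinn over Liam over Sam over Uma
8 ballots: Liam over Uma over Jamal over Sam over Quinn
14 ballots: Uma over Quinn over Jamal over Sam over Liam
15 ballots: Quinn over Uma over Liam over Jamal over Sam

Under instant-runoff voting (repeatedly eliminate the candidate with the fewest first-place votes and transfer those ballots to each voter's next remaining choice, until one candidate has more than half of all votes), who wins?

Round 1: Jamal 14, Uma 14, Liam 8, Sam 15, Quinn 15. Liam eliminated.
Round 2: Jamal 14, Uma 22, Sam 15, Quinn 15. Jamal eliminated.
Round 3: Uma 22, Sam 15, Quinn 29. Sam eliminated.
Round 4: Uma 37, Quinn 29. Uma has a majority (≥34).

Uma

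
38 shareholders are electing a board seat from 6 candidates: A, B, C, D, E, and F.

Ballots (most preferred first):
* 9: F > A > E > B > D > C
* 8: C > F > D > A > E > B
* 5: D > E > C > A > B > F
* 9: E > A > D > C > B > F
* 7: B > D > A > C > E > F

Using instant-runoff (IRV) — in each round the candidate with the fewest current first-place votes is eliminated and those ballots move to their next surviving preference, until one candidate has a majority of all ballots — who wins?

Round 1: A 0, B 7, C 8, D 5, E 9, F 9. A eliminated.
Round 2: B 7, C 8, D 5, E 9, F 9. D eliminated.
Round 3: B 7, C 8, E 14, F 9. B eliminated.
Round 4: C 15, E 14, F 9. F eliminated.
Round 5: C 15, E 23. E has a majority (≥20).

E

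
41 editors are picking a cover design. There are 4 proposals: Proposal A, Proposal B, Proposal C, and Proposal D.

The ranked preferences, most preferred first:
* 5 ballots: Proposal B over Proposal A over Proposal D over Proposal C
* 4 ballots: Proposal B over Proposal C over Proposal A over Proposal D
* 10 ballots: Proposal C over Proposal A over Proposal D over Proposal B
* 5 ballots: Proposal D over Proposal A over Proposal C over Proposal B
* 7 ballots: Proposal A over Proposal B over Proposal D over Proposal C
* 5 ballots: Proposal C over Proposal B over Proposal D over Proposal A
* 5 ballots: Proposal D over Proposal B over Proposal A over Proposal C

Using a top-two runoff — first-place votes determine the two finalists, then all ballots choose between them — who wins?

Round 1 first-place votes: Proposal A 7, Proposal B 9, Proposal C 15, Proposal D 10. Proposal C and Proposal D advance.
Runoff: Proposal C is ranked above Proposal D on 19 ballots, Proposal D above Proposal C on 22.

Proposal D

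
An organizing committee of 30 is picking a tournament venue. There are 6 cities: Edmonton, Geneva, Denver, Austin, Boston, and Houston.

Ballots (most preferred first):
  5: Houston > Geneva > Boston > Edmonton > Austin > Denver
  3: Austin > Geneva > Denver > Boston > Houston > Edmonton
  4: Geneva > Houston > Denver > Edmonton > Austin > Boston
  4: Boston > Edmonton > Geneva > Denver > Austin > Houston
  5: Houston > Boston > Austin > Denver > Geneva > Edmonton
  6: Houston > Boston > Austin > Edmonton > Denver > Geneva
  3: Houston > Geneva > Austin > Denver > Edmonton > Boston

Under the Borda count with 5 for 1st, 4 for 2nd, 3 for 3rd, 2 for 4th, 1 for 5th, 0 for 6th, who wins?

Houston

Edmonton: 5×2 + 3×0 + 4×2 + 4×4 + 5×0 + 6×2 + 3×1 = 49
Geneva: 5×4 + 3×4 + 4×5 + 4×3 + 5×1 + 6×0 + 3×4 = 81
Denver: 5×0 + 3×3 + 4×3 + 4×2 + 5×2 + 6×1 + 3×2 = 51
Austin: 5×1 + 3×5 + 4×1 + 4×1 + 5×3 + 6×3 + 3×3 = 70
Boston: 5×3 + 3×2 + 4×0 + 4×5 + 5×4 + 6×4 + 3×0 = 85
Houston: 5×5 + 3×1 + 4×4 + 4×0 + 5×5 + 6×5 + 3×5 = 114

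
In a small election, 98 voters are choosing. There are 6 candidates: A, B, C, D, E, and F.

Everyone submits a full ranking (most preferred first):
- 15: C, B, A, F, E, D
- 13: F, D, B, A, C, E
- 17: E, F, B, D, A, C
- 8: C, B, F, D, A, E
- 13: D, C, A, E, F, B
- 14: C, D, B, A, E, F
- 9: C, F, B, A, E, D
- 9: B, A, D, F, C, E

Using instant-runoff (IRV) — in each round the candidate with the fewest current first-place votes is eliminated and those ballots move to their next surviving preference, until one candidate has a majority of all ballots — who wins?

Round 1: A 0, B 9, C 46, D 13, E 17, F 13. A eliminated.
Round 2: B 9, C 46, D 13, E 17, F 13. B eliminated.
Round 3: C 46, D 22, E 17, F 13. F eliminated.
Round 4: C 46, D 35, E 17. E eliminated.
Round 5: C 46, D 52. D has a majority (≥50).

D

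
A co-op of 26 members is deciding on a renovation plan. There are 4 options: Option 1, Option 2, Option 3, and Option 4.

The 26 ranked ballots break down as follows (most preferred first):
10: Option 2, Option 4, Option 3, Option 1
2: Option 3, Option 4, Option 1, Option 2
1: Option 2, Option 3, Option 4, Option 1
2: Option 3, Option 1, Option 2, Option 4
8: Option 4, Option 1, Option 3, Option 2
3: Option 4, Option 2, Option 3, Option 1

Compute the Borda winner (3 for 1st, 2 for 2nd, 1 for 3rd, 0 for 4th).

Option 1: 10×0 + 2×1 + 1×0 + 2×2 + 8×2 + 3×0 = 22
Option 2: 10×3 + 2×0 + 1×3 + 2×1 + 8×0 + 3×2 = 41
Option 3: 10×1 + 2×3 + 1×2 + 2×3 + 8×1 + 3×1 = 35
Option 4: 10×2 + 2×2 + 1×1 + 2×0 + 8×3 + 3×3 = 58

Option 4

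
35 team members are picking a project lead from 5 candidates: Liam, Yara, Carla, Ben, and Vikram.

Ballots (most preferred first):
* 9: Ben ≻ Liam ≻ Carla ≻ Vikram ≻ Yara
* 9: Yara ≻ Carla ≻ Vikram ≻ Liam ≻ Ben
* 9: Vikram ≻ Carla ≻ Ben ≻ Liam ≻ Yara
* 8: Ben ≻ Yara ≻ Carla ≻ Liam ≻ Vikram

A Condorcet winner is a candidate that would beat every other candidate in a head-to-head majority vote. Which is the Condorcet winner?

Carla vs Liam: 26–9
Carla vs Yara: 18–17
Carla vs Ben: 18–17
Carla vs Vikram: 26–9
Carla beats every other candidate.

Carla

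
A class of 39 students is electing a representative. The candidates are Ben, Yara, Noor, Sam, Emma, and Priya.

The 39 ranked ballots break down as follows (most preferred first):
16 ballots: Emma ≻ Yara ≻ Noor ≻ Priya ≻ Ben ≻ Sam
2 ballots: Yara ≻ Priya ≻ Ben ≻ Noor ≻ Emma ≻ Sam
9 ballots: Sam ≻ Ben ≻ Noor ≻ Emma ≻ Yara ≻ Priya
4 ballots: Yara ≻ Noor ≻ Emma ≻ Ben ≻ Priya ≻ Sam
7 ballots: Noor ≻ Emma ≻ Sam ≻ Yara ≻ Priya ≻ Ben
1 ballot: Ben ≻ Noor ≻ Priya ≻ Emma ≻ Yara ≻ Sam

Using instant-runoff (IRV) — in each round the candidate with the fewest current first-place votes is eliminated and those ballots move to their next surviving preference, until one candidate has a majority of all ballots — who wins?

Noor

Round 1: Ben 1, Yara 6, Noor 7, Sam 9, Emma 16, Priya 0. Priya eliminated.
Round 2: Ben 1, Yara 6, Noor 7, Sam 9, Emma 16. Ben eliminated.
Round 3: Yara 6, Noor 8, Sam 9, Emma 16. Yara eliminated.
Round 4: Noor 14, Sam 9, Emma 16. Sam eliminated.
Round 5: Noor 23, Emma 16. Noor has a majority (≥20).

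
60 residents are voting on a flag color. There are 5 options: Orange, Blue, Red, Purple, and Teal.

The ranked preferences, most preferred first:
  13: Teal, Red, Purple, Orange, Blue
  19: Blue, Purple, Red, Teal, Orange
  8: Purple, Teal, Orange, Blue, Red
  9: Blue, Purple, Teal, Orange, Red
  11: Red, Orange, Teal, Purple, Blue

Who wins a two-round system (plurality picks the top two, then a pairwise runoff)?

Teal

Round 1 first-place votes: Orange 0, Blue 28, Red 11, Purple 8, Teal 13. Blue and Teal advance.
Runoff: Blue is ranked above Teal on 28 ballots, Teal above Blue on 32.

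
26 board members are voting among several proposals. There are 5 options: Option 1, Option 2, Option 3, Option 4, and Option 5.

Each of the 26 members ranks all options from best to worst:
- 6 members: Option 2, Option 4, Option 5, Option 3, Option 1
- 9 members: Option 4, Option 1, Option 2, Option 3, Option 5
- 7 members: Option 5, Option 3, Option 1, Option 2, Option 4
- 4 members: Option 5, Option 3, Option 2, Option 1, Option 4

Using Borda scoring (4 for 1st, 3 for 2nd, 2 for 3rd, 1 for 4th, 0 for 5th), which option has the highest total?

Option 2

Option 1: 6×0 + 9×3 + 7×2 + 4×1 = 45
Option 2: 6×4 + 9×2 + 7×1 + 4×2 = 57
Option 3: 6×1 + 9×1 + 7×3 + 4×3 = 48
Option 4: 6×3 + 9×4 + 7×0 + 4×0 = 54
Option 5: 6×2 + 9×0 + 7×4 + 4×4 = 56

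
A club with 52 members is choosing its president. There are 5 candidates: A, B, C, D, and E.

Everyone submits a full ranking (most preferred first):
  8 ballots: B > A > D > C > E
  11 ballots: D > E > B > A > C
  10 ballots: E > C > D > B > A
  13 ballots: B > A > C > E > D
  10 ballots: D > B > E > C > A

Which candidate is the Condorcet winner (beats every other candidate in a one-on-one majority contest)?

D vs A: 31–21
D vs B: 31–21
D vs C: 29–23
D vs E: 29–23
D beats every other candidate.

D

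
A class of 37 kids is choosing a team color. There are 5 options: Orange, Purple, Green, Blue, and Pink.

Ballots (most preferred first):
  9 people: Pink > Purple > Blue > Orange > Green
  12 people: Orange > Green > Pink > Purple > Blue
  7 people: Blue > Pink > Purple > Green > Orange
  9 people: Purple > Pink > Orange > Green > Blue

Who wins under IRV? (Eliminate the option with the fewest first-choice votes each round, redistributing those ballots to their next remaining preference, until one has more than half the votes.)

Round 1: Orange 12, Purple 9, Green 0, Blue 7, Pink 9. Green eliminated.
Round 2: Orange 12, Purple 9, Blue 7, Pink 9. Blue eliminated.
Round 3: Orange 12, Purple 9, Pink 16. Purple eliminated.
Round 4: Orange 12, Pink 25. Pink has a majority (≥19).

Pink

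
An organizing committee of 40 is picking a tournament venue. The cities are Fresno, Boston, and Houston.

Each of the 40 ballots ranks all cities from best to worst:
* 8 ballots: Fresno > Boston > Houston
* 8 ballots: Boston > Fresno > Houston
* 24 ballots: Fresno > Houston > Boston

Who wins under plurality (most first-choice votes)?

First-place votes: Fresno 32, Boston 8, Houston 0.

Fresno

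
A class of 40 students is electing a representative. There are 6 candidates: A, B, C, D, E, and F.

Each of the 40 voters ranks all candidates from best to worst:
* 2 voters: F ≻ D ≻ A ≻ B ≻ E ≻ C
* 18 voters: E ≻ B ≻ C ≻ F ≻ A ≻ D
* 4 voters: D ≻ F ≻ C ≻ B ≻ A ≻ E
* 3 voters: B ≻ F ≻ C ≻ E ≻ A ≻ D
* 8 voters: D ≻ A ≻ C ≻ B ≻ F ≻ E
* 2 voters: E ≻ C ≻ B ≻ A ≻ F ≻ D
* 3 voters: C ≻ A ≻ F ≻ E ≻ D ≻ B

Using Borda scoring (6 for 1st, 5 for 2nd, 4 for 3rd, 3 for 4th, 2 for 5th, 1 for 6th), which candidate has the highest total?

C

A: 2×4 + 18×2 + 4×2 + 3×2 + 8×5 + 2×3 + 3×5 = 119
B: 2×3 + 18×5 + 4×3 + 3×6 + 8×3 + 2×4 + 3×1 = 161
C: 2×1 + 18×4 + 4×4 + 3×4 + 8×4 + 2×5 + 3×6 = 162
D: 2×5 + 18×1 + 4×6 + 3×1 + 8×6 + 2×1 + 3×2 = 111
E: 2×2 + 18×6 + 4×1 + 3×3 + 8×1 + 2×6 + 3×3 = 154
F: 2×6 + 18×3 + 4×5 + 3×5 + 8×2 + 2×2 + 3×4 = 133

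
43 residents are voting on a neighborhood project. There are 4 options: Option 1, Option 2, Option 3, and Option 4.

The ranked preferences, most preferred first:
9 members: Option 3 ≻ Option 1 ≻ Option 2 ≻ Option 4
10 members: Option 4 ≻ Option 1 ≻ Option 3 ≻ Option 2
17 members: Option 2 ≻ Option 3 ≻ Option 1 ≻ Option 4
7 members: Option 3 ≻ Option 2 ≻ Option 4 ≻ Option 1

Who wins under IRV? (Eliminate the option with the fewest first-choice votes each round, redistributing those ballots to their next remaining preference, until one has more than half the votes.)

Round 1: Option 1 0, Option 2 17, Option 3 16, Option 4 10. Option 1 eliminated.
Round 2: Option 2 17, Option 3 16, Option 4 10. Option 4 eliminated.
Round 3: Option 2 17, Option 3 26. Option 3 has a majority (≥22).

Option 3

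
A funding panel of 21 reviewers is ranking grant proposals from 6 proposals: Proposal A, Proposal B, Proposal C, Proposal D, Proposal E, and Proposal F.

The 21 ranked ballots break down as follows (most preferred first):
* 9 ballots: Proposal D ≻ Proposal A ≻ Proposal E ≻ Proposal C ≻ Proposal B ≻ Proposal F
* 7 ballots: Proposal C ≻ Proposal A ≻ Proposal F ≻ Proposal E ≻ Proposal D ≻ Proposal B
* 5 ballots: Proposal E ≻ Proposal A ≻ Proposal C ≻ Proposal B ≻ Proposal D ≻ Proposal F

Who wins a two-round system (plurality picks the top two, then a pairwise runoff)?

Round 1 first-place votes: Proposal A 0, Proposal B 0, Proposal C 7, Proposal D 9, Proposal E 5, Proposal F 0. Proposal D and Proposal C advance.
Runoff: Proposal D is ranked above Proposal C on 9 ballots, Proposal C above Proposal D on 12.

Proposal C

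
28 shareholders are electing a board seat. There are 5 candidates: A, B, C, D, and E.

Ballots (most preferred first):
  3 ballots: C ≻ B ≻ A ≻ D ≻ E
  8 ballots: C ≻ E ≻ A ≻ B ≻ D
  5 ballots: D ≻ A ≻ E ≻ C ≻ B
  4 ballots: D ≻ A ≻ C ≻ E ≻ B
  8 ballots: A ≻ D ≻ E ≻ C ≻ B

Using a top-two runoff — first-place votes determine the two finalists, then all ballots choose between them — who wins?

D

Round 1 first-place votes: A 8, B 0, C 11, D 9, E 0. C and D advance.
Runoff: C is ranked above D on 11 ballots, D above C on 17.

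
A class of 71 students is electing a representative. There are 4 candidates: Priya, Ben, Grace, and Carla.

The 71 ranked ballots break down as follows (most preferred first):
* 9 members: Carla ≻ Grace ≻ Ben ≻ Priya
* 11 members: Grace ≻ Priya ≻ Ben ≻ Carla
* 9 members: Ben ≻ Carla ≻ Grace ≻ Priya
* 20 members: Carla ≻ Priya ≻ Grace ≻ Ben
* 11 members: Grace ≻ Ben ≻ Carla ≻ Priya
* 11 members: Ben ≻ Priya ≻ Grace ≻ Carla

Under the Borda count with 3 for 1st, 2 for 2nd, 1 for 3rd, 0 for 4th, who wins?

Priya: 9×0 + 11×2 + 9×0 + 20×2 + 11×0 + 11×2 = 84
Ben: 9×1 + 11×1 + 9×3 + 20×0 + 11×2 + 11×3 = 102
Grace: 9×2 + 11×3 + 9×1 + 20×1 + 11×3 + 11×1 = 124
Carla: 9×3 + 11×0 + 9×2 + 20×3 + 11×1 + 11×0 = 116

Grace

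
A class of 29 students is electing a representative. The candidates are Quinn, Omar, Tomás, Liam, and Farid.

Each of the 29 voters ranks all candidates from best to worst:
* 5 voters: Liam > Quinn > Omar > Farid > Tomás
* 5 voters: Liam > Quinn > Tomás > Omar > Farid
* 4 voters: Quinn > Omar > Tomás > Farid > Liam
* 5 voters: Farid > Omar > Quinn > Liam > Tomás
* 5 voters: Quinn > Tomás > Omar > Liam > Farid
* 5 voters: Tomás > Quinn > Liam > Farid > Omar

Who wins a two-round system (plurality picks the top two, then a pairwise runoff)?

Round 1 first-place votes: Quinn 9, Omar 0, Tomás 5, Liam 10, Farid 5. Liam and Quinn advance.
Runoff: Liam is ranked above Quinn on 10 ballots, Quinn above Liam on 19.

Quinn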